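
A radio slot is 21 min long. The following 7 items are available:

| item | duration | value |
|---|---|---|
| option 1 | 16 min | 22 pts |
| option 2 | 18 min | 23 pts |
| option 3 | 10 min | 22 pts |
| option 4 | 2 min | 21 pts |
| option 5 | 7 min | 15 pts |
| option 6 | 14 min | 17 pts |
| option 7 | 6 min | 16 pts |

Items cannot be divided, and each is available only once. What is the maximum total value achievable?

59 pts

This is a 0/1 knapsack; check combinations near the capacity.
- option 3+option 4+option 7: duration 10+2+6=18, value 22+21+16=59
- option 3+option 4+option 5: duration 10+2+7=19, value 22+21+15=58
- option 4+option 5+option 7: duration 2+7+6=15, value 21+15+16=52
Best: 59 pts.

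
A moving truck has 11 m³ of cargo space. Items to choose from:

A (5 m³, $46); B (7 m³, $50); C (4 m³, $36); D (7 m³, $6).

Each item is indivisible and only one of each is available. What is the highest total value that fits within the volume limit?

$86

This is a 0/1 knapsack; check combinations near the capacity.
- B+C: volume 7+4=11, value 50+36=86
- A+C: volume 5+4=9, value 46+36=82
- B: volume 7, value 50
- A: volume 5, value 46
Best: $86.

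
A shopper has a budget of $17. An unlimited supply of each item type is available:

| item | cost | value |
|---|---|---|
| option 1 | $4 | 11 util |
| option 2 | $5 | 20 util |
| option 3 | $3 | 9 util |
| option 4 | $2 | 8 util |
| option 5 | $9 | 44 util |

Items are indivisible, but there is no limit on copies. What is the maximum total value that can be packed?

76 util

Best value-per-unit is option 5 at 44/9; filling with it alone gives 1×44 = 44.
Optimal mix: 4×option 4 + 1×option 5 → cost 17, value 76.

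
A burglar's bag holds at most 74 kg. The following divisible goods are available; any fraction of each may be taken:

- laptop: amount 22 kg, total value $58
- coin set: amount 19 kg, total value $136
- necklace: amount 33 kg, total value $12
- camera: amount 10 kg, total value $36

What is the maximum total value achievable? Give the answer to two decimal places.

238.36

Take in order of value per unit:
- coin set (136/19 per unit): all 19 → value 136, running total 136.00
- camera (36/10 per unit): all 10 → value 36, running total 172.00
- laptop (58/22 per unit): all 22 → value 58, running total 230.00
- necklace (12/33 per unit): 23 of 33 → value 23×12/33 = 8.3636, running total 238.36
Total 238.36.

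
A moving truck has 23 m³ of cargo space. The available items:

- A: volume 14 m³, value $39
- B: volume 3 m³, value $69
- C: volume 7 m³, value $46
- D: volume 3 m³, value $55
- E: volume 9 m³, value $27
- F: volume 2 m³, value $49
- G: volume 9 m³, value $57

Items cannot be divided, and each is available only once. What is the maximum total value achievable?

Check high-value combinations within 23 m³:
- B+D+F+G: volume 3+3+2+9=17, value 69+55+49+57=230
- B+C+D+G: volume 3+7+3+9=22, value 69+46+55+57=227
- B+C+F+G: volume 3+7+2+9=21, value 69+46+49+57=221
Best: $230.

$230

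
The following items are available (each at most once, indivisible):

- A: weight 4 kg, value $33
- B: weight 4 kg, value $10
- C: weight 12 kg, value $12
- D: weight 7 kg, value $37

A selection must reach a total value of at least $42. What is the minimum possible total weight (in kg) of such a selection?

8

Subsets with value ≥ 42, sorted by total weight:
- A+B: weight 8, value 43
- A+D: weight 11, value 70
- B+D: weight 11, value 47
Minimum weight: 8 kg.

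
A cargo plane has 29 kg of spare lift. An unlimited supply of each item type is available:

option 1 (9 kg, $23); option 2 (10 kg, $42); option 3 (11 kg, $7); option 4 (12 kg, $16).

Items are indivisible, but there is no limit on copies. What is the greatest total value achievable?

$107

Best value-per-unit is option 2 at 42/10; filling with it alone gives 2×42 = 84.
Optimal mix: 1×option 1 + 2×option 2 → weight 29, value 107.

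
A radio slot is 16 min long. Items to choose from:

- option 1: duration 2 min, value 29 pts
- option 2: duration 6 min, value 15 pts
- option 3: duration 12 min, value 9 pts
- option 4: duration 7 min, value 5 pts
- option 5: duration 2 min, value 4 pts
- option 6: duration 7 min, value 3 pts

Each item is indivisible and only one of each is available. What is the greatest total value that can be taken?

Check high-value combinations within 16 min:
- option 1+option 2+option 4: duration 2+6+7=15, value 29+15+5=49
- option 1+option 2+option 5: duration 2+6+2=10, value 29+15+4=48
- option 1+option 2+option 6: duration 2+6+7=15, value 29+15+3=47
Best: 49 pts.

49 pts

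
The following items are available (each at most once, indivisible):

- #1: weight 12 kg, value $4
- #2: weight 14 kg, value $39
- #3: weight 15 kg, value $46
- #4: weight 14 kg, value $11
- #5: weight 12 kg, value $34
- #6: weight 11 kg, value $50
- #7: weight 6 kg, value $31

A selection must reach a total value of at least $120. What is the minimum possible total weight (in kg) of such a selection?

31

Subsets with value ≥ 120, sorted by total weight:
- #2+#6+#7: weight 31, value 120
- #3+#6+#7: weight 32, value 127
- #2+#5+#6: weight 37, value 123
- #3+#5+#6: weight 38, value 130
Minimum weight: 31 kg.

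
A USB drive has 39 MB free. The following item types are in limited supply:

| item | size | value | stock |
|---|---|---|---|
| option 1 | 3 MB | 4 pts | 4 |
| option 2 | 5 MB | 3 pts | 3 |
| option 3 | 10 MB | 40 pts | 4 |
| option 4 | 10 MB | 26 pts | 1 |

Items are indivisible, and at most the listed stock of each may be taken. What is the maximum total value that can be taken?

132 pts

Best selections within size 39 and stock limits:
- 3×option 1 + 3×option 3: size 39, value 132
- 2×option 1 + 3×option 3: size 36, value 128
- 1×option 1 + 1×option 2 + 3×option 3: size 38, value 127
Best: 132 pts.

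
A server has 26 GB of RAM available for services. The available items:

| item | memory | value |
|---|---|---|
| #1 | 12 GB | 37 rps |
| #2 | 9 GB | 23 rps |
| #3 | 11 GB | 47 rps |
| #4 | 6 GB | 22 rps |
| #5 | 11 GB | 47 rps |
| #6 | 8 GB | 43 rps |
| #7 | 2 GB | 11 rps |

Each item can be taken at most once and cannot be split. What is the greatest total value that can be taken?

112 rps

This is a 0/1 knapsack; check combinations near the capacity.
- #3+#4+#6: memory 11+6+8=25, value 47+22+43=112
- #4+#5+#6: memory 6+11+8=25, value 22+47+43=112
- #3+#5+#7: memory 11+11+2=24, value 47+47+11=105
- #1+#4+#6: memory 12+6+8=26, value 37+22+43=102
Best: 112 rps.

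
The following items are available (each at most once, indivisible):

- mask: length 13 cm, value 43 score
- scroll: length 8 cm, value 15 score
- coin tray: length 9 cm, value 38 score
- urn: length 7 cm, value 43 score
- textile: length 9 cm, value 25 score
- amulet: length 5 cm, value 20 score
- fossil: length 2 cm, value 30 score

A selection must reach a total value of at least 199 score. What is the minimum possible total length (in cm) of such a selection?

45

Subsets with value ≥ 199, sorted by total length:
- mask+coin tray+urn+textile+amulet+fossil: length 45, value 199
- mask+scroll+coin tray+urn+textile+amulet+fossil: length 53, value 214
Minimum length: 45 cm.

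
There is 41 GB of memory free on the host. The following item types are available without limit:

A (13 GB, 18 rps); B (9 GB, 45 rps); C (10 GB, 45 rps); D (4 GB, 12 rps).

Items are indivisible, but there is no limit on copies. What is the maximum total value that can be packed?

Best value-per-unit is B at 45/9; filling with it alone gives 4×45 = 180.
Optimal mix: 4×B + 1×D → memory 40, value 192.

192 rps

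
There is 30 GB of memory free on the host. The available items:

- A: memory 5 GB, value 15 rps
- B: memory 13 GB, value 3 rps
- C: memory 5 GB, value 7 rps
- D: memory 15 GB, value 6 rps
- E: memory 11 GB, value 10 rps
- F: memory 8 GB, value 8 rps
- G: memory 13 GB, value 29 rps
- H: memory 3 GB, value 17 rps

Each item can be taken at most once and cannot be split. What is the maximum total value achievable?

69 rps

Check high-value combinations within 30 GB:
- A+F+G+H: memory 5+8+13+3=29, value 15+8+29+17=69
- A+C+G+H: memory 5+5+13+3=26, value 15+7+29+17=68
- A+G+H: memory 5+13+3=21, value 15+29+17=61
Best: 69 rps.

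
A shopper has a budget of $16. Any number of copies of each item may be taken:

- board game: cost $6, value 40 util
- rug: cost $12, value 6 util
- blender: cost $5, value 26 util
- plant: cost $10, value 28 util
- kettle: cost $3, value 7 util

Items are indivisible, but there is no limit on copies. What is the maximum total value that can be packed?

92 util

Best value-per-unit is board game at 40/6; filling with it alone gives 2×40 = 80.
Optimal mix: 1×board game + 2×blender → cost 16, value 92.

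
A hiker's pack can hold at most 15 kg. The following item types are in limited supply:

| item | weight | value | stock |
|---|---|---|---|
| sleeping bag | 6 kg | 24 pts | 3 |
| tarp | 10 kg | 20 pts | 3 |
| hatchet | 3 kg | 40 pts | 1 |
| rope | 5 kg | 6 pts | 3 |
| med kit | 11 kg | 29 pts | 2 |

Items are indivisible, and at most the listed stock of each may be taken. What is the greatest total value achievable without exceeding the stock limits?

Best selections within weight 15 and stock limits:
- 2×sleeping bag + 1×hatchet: weight 15, value 88
- 1×sleeping bag + 1×hatchet + 1×rope: weight 14, value 70
- 1×hatchet + 1×med kit: weight 14, value 69
Best: 88 pts.

88 pts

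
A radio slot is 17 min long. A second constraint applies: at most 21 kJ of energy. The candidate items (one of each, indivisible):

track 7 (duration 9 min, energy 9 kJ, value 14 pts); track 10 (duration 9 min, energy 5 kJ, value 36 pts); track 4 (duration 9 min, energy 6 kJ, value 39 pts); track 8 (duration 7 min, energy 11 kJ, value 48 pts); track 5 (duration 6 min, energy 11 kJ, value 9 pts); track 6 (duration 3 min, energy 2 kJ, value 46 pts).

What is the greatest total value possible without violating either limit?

Feasible sets respecting both limits:
- track 8+track 6: duration 10, energy 13, value 94
- track 4+track 8: duration 16, energy 17, value 87
- track 4+track 6: duration 12, energy 8, value 85
- track 10+track 8: duration 16, energy 16, value 84
Best: 94 pts.

94 pts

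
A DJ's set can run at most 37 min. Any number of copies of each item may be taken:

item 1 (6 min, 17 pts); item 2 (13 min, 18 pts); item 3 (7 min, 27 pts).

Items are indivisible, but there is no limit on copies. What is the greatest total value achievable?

Best value-per-unit is item 3 at 27/7, and filling with it alone uses duration 5×7=35. No mix of the others beats 5×27 = 135.

135 pts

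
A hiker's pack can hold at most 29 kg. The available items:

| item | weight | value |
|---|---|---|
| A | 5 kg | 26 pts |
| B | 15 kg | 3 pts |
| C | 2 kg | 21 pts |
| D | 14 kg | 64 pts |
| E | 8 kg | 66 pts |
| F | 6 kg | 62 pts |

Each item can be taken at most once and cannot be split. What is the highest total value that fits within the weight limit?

Check high-value combinations within 29 kg:
- D+E+F: weight 14+8+6=28, value 64+66+62=192
- A+C+D+E: weight 5+2+14+8=29, value 26+21+64+66=177
- A+C+E+F: weight 5+2+8+6=21, value 26+21+66+62=175
Best: 192 pts.

192 pts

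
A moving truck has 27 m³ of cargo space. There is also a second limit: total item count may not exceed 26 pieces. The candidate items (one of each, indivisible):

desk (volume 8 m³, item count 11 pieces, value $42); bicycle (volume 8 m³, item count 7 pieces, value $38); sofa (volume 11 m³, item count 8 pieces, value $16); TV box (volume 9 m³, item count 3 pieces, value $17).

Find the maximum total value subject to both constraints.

Feasible sets respecting both limits:
- desk+bicycle+TV box: volume 25, item count 21, value 97
- desk+bicycle+sofa: volume 27, item count 26, value 96
- desk+bicycle: volume 16, item count 18, value 80
- desk+TV box: volume 17, item count 14, value 59
Best: $97.

$97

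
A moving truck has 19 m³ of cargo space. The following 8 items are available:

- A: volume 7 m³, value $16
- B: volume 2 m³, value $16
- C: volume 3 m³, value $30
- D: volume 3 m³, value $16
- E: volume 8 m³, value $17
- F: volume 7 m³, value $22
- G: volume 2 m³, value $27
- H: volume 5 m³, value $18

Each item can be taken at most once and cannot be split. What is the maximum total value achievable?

Check high-value combinations within 19 m³:
- B+C+F+G+H: volume 2+3+7+2+5=19, value 16+30+22+27+18=113
- B+C+D+F+G: volume 2+3+3+7+2=17, value 16+30+16+22+27=111
- B+C+D+G+H: volume 2+3+3+2+5=15, value 16+30+16+27+18=107
Best: $113.

$113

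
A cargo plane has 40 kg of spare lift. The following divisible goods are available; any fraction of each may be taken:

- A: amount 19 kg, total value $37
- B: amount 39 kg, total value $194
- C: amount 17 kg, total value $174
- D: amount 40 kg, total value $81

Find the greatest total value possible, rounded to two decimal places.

Take in order of value per unit:
- C (174/17 per unit): all 17 → value 174, running total 174.00
- B (194/39 per unit): 23 of 39 → value 23×194/39 = 114.4103, running total 288.41
Total 288.41.

288.41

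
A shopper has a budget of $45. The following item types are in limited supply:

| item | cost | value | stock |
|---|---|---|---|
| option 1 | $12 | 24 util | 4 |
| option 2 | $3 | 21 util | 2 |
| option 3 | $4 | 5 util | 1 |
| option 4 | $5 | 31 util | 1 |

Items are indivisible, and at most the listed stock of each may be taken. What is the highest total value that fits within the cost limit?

126 util

Top feasible selections:
- 2×option 1 + 2×option 2 + 1×option 3 + 1×option 4: cost 39, value 126
- 3×option 1 + 1×option 2 + 1×option 4: cost 44, value 124
Best: 126 util.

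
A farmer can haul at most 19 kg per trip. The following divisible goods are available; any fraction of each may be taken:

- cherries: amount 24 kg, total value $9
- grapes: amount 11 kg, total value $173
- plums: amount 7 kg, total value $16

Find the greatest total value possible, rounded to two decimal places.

Take in order of value per unit:
- grapes (173/11 per unit): all 11 → value 173, running total 173.00
- plums (16/7 per unit): all 7 → value 16, running total 189.00
- cherries (9/24 per unit): 1 of 24 → value 1×9/24 = 0.3750, running total 189.38
Total 189.38.

189.38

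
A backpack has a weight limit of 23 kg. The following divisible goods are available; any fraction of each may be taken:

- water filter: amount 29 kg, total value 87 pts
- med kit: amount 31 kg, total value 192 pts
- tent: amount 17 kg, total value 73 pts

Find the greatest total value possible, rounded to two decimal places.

142.45

Take in order of value per unit:
- med kit (192/31 per unit): 23 of 31 → value 23×192/31 = 142.4516, running total 142.45
Total 142.45.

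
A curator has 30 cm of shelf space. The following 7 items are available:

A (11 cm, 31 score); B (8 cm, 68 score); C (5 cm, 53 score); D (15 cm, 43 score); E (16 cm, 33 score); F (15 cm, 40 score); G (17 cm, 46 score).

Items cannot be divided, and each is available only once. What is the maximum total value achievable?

Check high-value combinations within 30 cm:
- B+C+G: length 8+5+17=30, value 68+53+46=167
- B+C+D: length 8+5+15=28, value 68+53+43=164
- B+C+F: length 8+5+15=28, value 68+53+40=161
- B+C+E: length 8+5+16=29, value 68+53+33=154
Best: 167 score.

167 score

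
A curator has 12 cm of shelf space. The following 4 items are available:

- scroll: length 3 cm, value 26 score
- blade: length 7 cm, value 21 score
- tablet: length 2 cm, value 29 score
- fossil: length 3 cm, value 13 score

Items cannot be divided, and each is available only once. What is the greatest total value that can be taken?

76 score

Check high-value combinations within 12 cm:
- scroll+blade+tablet: length 3+7+2=12, value 26+21+29=76
- scroll+tablet+fossil: length 3+2+3=8, value 26+29+13=68
- blade+tablet+fossil: length 7+2+3=12, value 21+29+13=63
Best: 76 score.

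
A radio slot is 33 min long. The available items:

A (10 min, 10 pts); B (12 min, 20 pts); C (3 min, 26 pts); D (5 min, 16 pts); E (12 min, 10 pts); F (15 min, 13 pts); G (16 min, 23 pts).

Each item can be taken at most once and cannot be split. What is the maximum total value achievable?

Check high-value combinations within 33 min:
- A+B+C+D: duration 10+12+3+5=30, value 10+20+26+16=72
- B+C+D+E: duration 12+3+5+12=32, value 20+26+16+10=72
- B+C+G: duration 12+3+16=31, value 20+26+23=69
- C+D+G: duration 3+5+16=24, value 26+16+23=65
Best: 72 pts.

72 pts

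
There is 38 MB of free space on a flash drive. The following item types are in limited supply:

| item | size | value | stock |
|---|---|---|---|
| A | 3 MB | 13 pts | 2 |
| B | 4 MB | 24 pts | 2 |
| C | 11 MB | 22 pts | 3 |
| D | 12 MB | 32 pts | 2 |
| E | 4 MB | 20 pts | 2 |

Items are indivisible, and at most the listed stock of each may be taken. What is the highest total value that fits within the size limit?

Top feasible selections:
- 2×A + 2×B + 1×D + 2×E: size 34, value 146
- 2×A + 2×B + 2×D: size 38, value 138
- 2×A + 2×B + 1×C + 2×E: size 33, value 136
Best: 146 pts.

146 pts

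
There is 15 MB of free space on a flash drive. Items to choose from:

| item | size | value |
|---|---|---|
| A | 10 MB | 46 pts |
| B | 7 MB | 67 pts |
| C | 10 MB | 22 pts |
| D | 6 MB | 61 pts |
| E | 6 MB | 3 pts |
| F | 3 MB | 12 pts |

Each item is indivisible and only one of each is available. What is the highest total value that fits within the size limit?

128 pts

This is a 0/1 knapsack; check combinations near the capacity.
- B+D: size 7+6=13, value 67+61=128
- B+F: size 7+3=10, value 67+12=79
- D+E+F: size 6+6+3=15, value 61+3+12=76
Best: 128 pts.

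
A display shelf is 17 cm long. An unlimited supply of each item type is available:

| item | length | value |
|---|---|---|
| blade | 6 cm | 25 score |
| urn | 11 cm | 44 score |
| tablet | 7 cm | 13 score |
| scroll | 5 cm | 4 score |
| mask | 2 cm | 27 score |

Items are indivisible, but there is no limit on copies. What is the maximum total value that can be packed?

216 score

Best value-per-unit is mask at 27/2, and filling with it alone uses length 8×2=16. No mix of the others beats 8×27 = 216.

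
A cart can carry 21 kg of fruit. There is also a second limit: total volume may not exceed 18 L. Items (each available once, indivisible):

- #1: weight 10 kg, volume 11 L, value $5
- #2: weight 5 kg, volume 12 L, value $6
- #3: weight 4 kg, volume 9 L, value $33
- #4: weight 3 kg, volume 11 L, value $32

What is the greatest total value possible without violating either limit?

$33

Feasible sets respecting both limits:
- #3: weight 4, volume 9, value 33
- #4: weight 3, volume 11, value 32
- #2: weight 5, volume 12, value 6
Best: $33.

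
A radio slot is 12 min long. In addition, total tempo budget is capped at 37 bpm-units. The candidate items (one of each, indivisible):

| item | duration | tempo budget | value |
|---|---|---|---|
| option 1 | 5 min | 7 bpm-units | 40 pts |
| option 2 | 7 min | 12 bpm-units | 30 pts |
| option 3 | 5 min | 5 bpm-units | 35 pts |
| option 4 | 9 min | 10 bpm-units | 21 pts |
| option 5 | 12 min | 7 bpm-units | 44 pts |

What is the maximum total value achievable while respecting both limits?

75 pts

Feasible sets respecting both limits:
- option 1+option 3: duration 10, tempo budget 12, value 75
- option 1+option 2: duration 12, tempo budget 19, value 70
- option 2+option 3: duration 12, tempo budget 17, value 65
- option 5: duration 12, tempo budget 7, value 44
Best: 75 pts.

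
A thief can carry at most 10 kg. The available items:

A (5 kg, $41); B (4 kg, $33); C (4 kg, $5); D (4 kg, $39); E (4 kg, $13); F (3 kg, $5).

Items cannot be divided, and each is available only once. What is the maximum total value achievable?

$80

Check high-value combinations within 10 kg:
- A+D: weight 5+4=9, value 41+39=80
- A+B: weight 5+4=9, value 41+33=74
- B+D: weight 4+4=8, value 33+39=72
- A+E: weight 5+4=9, value 41+13=54
Best: $80.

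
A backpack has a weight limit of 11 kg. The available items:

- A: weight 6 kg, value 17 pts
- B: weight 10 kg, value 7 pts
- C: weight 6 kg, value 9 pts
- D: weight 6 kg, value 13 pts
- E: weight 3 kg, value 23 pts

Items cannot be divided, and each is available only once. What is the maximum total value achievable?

This is a 0/1 knapsack; check combinations near the capacity.
- A+E: weight 6+3=9, value 17+23=40
- D+E: weight 6+3=9, value 13+23=36
- C+E: weight 6+3=9, value 9+23=32
Best: 40 pts.

40 pts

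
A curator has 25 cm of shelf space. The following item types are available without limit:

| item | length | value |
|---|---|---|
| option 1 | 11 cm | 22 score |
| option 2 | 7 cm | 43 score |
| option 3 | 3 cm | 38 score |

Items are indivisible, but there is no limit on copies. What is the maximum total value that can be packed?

304 score

Best value-per-unit is option 3 at 38/3, and filling with it alone uses length 8×3=24. No mix of the others beats 8×38 = 304.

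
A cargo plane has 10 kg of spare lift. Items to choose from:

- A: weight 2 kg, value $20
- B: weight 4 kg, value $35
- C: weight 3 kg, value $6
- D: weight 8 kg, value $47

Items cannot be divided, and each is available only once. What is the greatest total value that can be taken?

$67

Check high-value combinations within 10 kg:
- A+D: weight 2+8=10, value 20+47=67
- A+B+C: weight 2+4+3=9, value 20+35+6=61
- A+B: weight 2+4=6, value 20+35=55
Best: $67.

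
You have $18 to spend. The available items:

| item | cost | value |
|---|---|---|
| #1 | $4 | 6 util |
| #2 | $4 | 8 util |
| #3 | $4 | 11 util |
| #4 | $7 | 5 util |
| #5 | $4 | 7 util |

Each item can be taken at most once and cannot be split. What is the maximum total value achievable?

32 util

This is a 0/1 knapsack; check combinations near the capacity.
- #1+#2+#3+#5: cost 4+4+4+4=16, value 6+8+11+7=32
- #2+#3+#5: cost 4+4+4=12, value 8+11+7=26
- #1+#2+#3: cost 4+4+4=12, value 6+8+11=25
- #1+#3+#5: cost 4+4+4=12, value 6+11+7=24
- #2+#3+#4: cost 4+4+7=15, value 8+11+5=24
Best: 32 util.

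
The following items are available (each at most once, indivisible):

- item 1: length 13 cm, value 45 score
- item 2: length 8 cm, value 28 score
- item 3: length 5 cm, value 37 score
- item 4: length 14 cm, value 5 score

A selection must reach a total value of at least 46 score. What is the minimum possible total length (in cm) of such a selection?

13

Subsets with value ≥ 46, sorted by total length:
- item 2+item 3: length 13, value 65
- item 1+item 3: length 18, value 82
- item 1+item 2: length 21, value 73
Minimum length: 13 cm.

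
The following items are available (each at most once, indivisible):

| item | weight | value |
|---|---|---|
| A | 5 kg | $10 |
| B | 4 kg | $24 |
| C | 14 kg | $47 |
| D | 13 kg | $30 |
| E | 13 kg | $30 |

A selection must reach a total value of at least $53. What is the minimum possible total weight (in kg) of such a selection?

17

Subsets with value ≥ 53, sorted by total weight:
- B+D: weight 17, value 54
- B+E: weight 17, value 54
- B+C: weight 18, value 71
Minimum weight: 17 kg.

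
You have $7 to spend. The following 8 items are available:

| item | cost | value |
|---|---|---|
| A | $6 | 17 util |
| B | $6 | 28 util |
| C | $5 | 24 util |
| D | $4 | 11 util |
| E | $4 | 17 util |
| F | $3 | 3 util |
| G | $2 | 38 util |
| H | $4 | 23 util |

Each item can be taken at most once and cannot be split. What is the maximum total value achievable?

Check high-value combinations within $7:
- C+G: cost 5+2=7, value 24+38=62
- G+H: cost 2+4=6, value 38+23=61
- E+G: cost 4+2=6, value 17+38=55
- D+G: cost 4+2=6, value 11+38=49
- F+G: cost 3+2=5, value 3+38=41
Best: 62 util.

62 util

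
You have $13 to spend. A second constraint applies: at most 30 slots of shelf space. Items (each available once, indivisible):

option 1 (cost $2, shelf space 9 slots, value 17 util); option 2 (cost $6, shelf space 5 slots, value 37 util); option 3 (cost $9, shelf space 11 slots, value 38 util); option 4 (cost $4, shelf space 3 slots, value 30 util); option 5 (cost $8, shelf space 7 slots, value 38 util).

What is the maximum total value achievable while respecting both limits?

84 util

Feasible sets respecting both limits:
- option 1+option 2+option 4: cost 12, shelf space 17, value 84
- option 3+option 4: cost 13, shelf space 14, value 68
- option 4+option 5: cost 12, shelf space 10, value 68
- option 2+option 4: cost 10, shelf space 8, value 67
Best: 84 util.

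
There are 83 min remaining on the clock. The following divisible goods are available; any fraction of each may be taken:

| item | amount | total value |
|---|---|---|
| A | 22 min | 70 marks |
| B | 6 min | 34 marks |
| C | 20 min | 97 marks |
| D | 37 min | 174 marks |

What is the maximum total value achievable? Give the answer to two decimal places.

368.64

Take in order of value per unit:
- B (34/6 per unit): all 6 → value 34, running total 34.00
- C (97/20 per unit): all 20 → value 97, running total 131.00
- D (174/37 per unit): all 37 → value 174, running total 305.00
- A (70/22 per unit): 20 of 22 → value 20×70/22 = 63.6364, running total 368.64
Total 368.64.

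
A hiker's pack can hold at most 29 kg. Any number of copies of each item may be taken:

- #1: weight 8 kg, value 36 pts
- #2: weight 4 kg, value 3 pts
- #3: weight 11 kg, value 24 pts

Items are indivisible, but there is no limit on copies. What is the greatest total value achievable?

Best value-per-unit is #1 at 36/8; filling with it alone gives 3×36 = 108.
Optimal mix: 3×#1 + 1×#2 → weight 28, value 111.

111 pts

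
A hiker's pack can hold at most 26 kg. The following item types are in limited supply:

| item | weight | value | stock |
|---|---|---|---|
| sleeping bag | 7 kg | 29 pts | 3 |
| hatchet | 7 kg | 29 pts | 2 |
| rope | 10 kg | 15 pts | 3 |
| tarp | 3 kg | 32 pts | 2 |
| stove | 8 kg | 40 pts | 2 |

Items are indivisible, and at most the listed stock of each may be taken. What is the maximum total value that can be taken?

144 pts

Best selections within weight 26 and stock limits:
- 2×tarp + 2×stove: weight 22, value 144
- 1×hatchet + 1×tarp + 2×stove: weight 26, value 141
- 1×sleeping bag + 1×tarp + 2×stove: weight 26, value 141
Best: 144 pts.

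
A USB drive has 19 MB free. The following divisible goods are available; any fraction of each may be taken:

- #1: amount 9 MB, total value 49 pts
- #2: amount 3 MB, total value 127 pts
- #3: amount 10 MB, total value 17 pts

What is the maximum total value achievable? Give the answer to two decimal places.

Take in order of value per unit:
- #2 (127/3 per unit): all 3 → value 127, running total 127.00
- #1 (49/9 per unit): all 9 → value 49, running total 176.00
- #3 (17/10 per unit): 7 of 10 → value 7×17/10 = 11.9000, running total 187.90
Total 187.90.

187.90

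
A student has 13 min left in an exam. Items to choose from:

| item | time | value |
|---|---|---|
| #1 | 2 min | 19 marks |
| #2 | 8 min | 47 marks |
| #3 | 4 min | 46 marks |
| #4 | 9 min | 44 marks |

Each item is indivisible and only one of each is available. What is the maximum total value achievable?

93 marks

Check high-value combinations within 13 min:
- #2+#3: time 8+4=12, value 47+46=93
- #3+#4: time 4+9=13, value 46+44=90
- #1+#2: time 2+8=10, value 19+47=66
- #1+#3: time 2+4=6, value 19+46=65
Best: 93 marks.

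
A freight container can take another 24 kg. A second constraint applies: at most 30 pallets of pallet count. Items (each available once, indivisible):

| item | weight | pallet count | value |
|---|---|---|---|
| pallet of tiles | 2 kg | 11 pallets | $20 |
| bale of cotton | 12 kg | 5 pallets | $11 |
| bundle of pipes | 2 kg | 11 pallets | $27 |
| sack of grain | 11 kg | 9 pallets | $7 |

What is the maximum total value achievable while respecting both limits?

Feasible sets respecting both limits:
- pallet of tiles+bale of cotton+bundle of pipes: weight 16, pallet count 27, value 58
- pallet of tiles+bundle of pipes: weight 4, pallet count 22, value 47
- bale of cotton+bundle of pipes: weight 14, pallet count 16, value 38
Best: $58.

$58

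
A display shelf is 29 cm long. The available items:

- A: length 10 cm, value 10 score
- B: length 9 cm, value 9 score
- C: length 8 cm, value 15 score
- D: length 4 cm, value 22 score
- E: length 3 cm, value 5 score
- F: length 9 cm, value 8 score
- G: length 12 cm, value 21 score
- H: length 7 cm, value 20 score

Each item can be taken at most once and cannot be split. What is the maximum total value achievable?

68 score

This is a 0/1 knapsack; check combinations near the capacity.
- D+E+G+H: length 4+3+12+7=26, value 22+5+21+20=68
- A+C+D+H: length 10+8+4+7=29, value 10+15+22+20=67
- B+C+D+H: length 9+8+4+7=28, value 9+15+22+20=66
- C+D+F+H: length 8+4+9+7=28, value 15+22+8+20=65
- D+G+H: length 4+12+7=23, value 22+21+20=63
Best: 68 score.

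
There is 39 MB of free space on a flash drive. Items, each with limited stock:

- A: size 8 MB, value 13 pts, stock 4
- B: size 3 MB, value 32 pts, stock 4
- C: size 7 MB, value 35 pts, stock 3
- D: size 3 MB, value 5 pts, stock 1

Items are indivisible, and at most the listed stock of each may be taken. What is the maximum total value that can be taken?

238 pts

Top feasible selections:
- 4×B + 3×C + 1×D: size 36, value 238
- 4×B + 3×C: size 33, value 233
- 1×A + 4×B + 2×C + 1×D: size 37, value 216
Best: 238 pts.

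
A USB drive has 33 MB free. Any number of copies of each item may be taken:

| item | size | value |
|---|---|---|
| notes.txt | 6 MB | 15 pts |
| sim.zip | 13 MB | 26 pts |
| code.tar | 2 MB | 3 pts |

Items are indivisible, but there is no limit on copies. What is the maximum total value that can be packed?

78 pts

Best value-per-unit is notes.txt at 15/6; filling with it alone gives 5×15 = 75.
Optimal mix: 5×notes.txt + 1×code.tar → size 32, value 78.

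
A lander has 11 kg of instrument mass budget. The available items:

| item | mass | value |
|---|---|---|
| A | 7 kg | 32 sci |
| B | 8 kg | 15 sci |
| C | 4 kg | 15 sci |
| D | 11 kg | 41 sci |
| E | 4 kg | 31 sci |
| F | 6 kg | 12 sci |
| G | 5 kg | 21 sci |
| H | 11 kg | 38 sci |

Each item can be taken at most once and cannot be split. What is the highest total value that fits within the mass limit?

Check high-value combinations within 11 kg:
- A+E: mass 7+4=11, value 32+31=63
- E+G: mass 4+5=9, value 31+21=52
- A+C: mass 7+4=11, value 32+15=47
- C+E: mass 4+4=8, value 15+31=46
- E+F: mass 4+6=10, value 31+12=43
Best: 63 sci.

63 sci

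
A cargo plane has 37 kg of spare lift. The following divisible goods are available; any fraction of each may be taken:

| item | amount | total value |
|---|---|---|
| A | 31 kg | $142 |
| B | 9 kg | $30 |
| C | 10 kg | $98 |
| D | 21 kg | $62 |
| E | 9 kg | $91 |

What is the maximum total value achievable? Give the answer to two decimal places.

271.45

Take in order of value per unit:
- E (91/9 per unit): all 9 → value 91, running total 91.00
- C (98/10 per unit): all 10 → value 98, running total 189.00
- A (142/31 per unit): 18 of 31 → value 18×142/31 = 82.4516, running total 271.45
Total 271.45.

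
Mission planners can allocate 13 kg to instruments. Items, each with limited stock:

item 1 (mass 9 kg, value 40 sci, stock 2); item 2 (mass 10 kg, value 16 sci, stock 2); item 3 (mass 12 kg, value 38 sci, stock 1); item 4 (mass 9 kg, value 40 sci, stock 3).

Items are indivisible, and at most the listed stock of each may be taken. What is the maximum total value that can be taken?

Best selections within mass 13 and stock limits:
- 1×item 4: mass 9, value 40
- 1×item 1: mass 9, value 40
- 1×item 3: mass 12, value 38
- 1×item 2: mass 10, value 16
Best: 40 sci.

40 sci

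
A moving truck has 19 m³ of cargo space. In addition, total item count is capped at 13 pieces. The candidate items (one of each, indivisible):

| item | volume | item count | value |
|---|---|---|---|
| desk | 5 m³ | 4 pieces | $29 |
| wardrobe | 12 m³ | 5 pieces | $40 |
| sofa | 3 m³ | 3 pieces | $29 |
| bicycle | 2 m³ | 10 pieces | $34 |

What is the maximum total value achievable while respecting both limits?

$69

Feasible sets respecting both limits:
- desk+wardrobe: volume 17, item count 9, value 69
- wardrobe+sofa: volume 15, item count 8, value 69
- sofa+bicycle: volume 5, item count 13, value 63
Best: $69.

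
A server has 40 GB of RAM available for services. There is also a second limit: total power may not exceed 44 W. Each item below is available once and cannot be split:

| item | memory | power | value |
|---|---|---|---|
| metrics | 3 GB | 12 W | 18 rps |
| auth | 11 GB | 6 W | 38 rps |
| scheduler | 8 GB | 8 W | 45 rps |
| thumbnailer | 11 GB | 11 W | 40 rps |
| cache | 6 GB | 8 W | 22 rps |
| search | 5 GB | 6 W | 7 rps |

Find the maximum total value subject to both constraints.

Feasible sets respecting both limits:
- metrics+auth+scheduler+thumbnailer+search: memory 38, power 43, value 148
- auth+scheduler+thumbnailer+cache: memory 36, power 33, value 145
- metrics+auth+scheduler+thumbnailer: memory 33, power 37, value 141
Best: 148 rps.

148 rps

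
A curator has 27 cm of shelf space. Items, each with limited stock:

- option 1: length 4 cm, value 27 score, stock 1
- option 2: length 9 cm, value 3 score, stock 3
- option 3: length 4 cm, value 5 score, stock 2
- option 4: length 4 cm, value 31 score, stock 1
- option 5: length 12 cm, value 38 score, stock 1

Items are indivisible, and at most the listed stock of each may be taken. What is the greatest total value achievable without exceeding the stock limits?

Top feasible selections:
- 1×option 1 + 1×option 3 + 1×option 4 + 1×option 5: length 24, value 101
- 1×option 1 + 1×option 4 + 1×option 5: length 20, value 96
Best: 101 score.

101 score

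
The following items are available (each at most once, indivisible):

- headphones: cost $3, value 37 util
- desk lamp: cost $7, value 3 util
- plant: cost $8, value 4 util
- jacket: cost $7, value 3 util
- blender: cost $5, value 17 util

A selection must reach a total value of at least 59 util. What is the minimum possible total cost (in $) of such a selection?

22

Subsets with value ≥ 59, sorted by total cost:
- headphones+desk lamp+jacket+blender: cost 22, value 60
- headphones+desk lamp+plant+blender: cost 23, value 61
- headphones+plant+jacket+blender: cost 23, value 61
- headphones+desk lamp+plant+jacket+blender: cost 30, value 64
Minimum cost: 22 $.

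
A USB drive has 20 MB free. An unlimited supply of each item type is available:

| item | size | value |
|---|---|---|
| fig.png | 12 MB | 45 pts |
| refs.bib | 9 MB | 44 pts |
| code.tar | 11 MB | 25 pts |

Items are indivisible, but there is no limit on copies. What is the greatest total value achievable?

88 pts

Best value-per-unit is refs.bib at 44/9, and filling with it alone uses size 2×9=18. No mix of the others beats 2×44 = 88.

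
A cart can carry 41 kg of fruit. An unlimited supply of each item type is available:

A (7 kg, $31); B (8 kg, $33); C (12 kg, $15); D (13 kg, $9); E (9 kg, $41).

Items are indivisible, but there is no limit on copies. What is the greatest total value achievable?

$185

Best value-per-unit is E at 41/9; filling with it alone gives 4×41 = 164.
Optimal mix: 2×A + 3×E → weight 41, value 185.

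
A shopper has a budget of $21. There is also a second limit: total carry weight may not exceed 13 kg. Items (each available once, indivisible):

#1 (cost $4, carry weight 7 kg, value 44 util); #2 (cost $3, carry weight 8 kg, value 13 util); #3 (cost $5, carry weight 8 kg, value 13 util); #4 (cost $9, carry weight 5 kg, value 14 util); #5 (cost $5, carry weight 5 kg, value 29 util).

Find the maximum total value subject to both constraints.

73 util

Feasible sets respecting both limits:
- #1+#5: cost 9, carry weight 12, value 73
- #1+#4: cost 13, carry weight 12, value 58
- #1: cost 4, carry weight 7, value 44
- #4+#5: cost 14, carry weight 10, value 43
Best: 73 util.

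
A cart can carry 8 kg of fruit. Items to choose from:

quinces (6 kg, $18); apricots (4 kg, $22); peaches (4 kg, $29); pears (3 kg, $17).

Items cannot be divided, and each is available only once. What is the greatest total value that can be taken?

$51

Check high-value combinations within 8 kg:
- apricots+peaches: weight 4+4=8, value 22+29=51
- peaches+pears: weight 4+3=7, value 29+17=46
- apricots+pears: weight 4+3=7, value 22+17=39
Best: $51.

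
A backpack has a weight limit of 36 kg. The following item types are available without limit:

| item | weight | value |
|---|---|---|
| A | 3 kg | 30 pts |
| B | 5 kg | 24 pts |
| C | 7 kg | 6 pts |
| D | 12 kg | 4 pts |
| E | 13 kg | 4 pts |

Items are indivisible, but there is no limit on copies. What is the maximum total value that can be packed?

360 pts

Best value-per-unit is A at 30/3, and filling with it alone uses weight 12×3=36. No mix of the others beats 12×30 = 360.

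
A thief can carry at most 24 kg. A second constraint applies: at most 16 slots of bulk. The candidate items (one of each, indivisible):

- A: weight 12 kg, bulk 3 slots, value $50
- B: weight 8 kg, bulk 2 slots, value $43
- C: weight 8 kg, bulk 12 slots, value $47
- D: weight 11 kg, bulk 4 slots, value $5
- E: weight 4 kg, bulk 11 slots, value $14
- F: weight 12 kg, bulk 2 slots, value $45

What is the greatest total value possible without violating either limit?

$107

Feasible sets respecting both limits:
- A+B+E: weight 24, bulk 16, value 107
- B+E+F: weight 24, bulk 15, value 102
- A+C: weight 20, bulk 15, value 97
- A+F: weight 24, bulk 5, value 95
Best: $107.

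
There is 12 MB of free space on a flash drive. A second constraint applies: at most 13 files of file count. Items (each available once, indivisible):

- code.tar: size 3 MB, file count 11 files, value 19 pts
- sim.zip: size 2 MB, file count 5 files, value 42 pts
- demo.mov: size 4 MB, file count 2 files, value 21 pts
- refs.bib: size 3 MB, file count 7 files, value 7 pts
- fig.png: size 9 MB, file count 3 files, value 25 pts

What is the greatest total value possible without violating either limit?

67 pts

Feasible sets respecting both limits:
- sim.zip+fig.png: size 11, file count 8, value 67
- sim.zip+demo.mov: size 6, file count 7, value 63
- sim.zip+refs.bib: size 5, file count 12, value 49
- sim.zip: size 2, file count 5, value 42
Best: 67 pts.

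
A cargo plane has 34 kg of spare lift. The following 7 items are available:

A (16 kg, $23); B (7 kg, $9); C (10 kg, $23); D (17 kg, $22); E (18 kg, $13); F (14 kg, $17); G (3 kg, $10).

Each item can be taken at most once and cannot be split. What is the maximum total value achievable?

This is a 0/1 knapsack; check combinations near the capacity.
- B+C+F+G: weight 7+10+14+3=34, value 9+23+17+10=59
- A+C+G: weight 16+10+3=29, value 23+23+10=56
- C+D+G: weight 10+17+3=30, value 23+22+10=55
- A+B+C: weight 16+7+10=33, value 23+9+23=55
Best: $59.

$59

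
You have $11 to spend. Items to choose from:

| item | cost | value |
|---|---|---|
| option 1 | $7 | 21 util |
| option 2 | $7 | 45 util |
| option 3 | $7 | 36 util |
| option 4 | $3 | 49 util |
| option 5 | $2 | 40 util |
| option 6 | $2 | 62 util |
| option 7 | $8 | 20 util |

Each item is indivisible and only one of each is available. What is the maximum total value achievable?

Check high-value combinations within $11:
- option 4+option 5+option 6: cost 3+2+2=7, value 49+40+62=151
- option 2+option 5+option 6: cost 7+2+2=11, value 45+40+62=147
- option 3+option 5+option 6: cost 7+2+2=11, value 36+40+62=138
Best: 151 util.

151 util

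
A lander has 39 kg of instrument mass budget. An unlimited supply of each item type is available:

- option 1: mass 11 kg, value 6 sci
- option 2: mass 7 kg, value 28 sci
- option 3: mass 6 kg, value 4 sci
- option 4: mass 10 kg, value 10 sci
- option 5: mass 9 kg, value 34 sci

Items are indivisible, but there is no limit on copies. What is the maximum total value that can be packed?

Best value-per-unit is option 2 at 28/7; filling with it alone gives 5×28 = 140.
Optimal mix: 3×option 2 + 2×option 5 → mass 39, value 152.

152 sci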